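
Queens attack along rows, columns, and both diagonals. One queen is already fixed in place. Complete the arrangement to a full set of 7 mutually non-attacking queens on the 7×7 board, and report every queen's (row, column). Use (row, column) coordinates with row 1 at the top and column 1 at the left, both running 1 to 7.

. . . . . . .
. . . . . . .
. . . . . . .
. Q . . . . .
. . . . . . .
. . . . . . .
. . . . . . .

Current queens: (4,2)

(1,1) (2,6) (3,4) (4,2) (5,7) (6,5) (7,3)

Row 1: attacked by (4,2)→{2,5}. Safe: 1, 3, 4, 6, 7. Place at column 1.
Row 2: attacked by (1,1)→{1,2}; (4,2)→{2,4}. Safe: 3, 5, 6, 7. Place at column 6.
Row 3: attacked by (1,1)→{1,3}; (2,6)→{5,6,7}; (4,2)→{1,2,3}. Safe: 4. Place at column 4.
Row 5: attacked by (1,1)→{1,5}; (2,6)→{3,6}; (3,4)→{2,4,6}; (4,2)→{1,2,3}. Safe: 7. Place at column 7.
Row 6: attacked by (1,1)→{1,6}; (2,6)→{2,6}; (3,4)→{1,4,7}; (4,2)→{2,4}; (5,7)→{6,7}. Safe: 3, 5. Place at column 5.
Row 7: attacked by (1,1)→{1,7}; (2,6)→{1,6}; (3,4)→{4}; (4,2)→{2,5}; (5,7)→{5,7}; (6,5)→{4,5,6}. Safe: 3. Place at column 3.
Columns [1, 6, 4, 2, 7, 5, 3], r−c [0, -4, -1, 2, -2, 1, 4], r+c [2, 8, 7, 6, 12, 11, 10] are all distinct, so no two queens attack.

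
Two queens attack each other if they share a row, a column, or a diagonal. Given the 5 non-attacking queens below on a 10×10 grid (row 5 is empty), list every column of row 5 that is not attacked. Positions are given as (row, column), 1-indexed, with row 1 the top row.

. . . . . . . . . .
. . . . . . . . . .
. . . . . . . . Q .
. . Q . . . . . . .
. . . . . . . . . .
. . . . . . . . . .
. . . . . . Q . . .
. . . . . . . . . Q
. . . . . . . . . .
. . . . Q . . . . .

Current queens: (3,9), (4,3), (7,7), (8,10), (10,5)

columns 1, 6, 8

(3,9) attacks row 5 at column 9 and diagonals 7.
(4,3) attacks row 5 at column 3 and diagonals 2, 4.
(7,7) attacks row 5 at column 7 and diagonals 5, 9.
(8,10) attacks row 5 at column 10 and diagonals 7.
(10,5) attacks row 5 at column 5 and diagonals 10.
Attacked columns: {2, 3, 4, 5, 7, 9, 10}. Safe: {1, 6, 8}.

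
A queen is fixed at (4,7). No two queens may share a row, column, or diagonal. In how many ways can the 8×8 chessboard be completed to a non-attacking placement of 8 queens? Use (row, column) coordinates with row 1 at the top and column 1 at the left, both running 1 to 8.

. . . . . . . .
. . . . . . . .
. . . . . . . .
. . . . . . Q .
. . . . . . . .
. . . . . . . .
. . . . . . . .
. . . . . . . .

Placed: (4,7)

Branch on row 1: col 1 → 0; col 2 → 1; col 3 → 3; col 5 → 2; col 6 → 2; col 8 → 0.
Sum: 0 + 1 + 3 + 2 + 2 + 0 = 8.

8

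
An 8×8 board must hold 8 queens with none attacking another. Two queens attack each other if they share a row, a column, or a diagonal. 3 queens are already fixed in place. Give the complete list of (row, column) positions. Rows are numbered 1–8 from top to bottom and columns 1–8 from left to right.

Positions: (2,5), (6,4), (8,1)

Row 1: attacked by (2,5)→{4,5,6}; (6,4)→{4}; (8,1)→{1,8}. Safe: 2, 3, 7. Place at column 3.
Row 3: attacked by (1,3)→{1,3,5}; (2,5)→{4,5,6}; (6,4)→{1,4,7}; (8,1)→{1,6}. Safe: 2, 8. Place at column 2.
Row 4: attacked by (1,3)→{3,6}; (2,5)→{3,5,7}; (3,2)→{1,2,3}; (6,4)→{2,4,6}; (8,1)→{1,5}. Safe: 8. Place at column 8.
Row 5: attacked by (1,3)→{3,7}; (2,5)→{2,5,8}; (3,2)→{2,4}; (4,8)→{7,8}; (6,4)→{3,4,5}; (8,1)→{1,4}. Safe: 6. Place at column 6.
Row 7: attacked by (1,3)→{3}; (2,5)→{5}; (3,2)→{2,6}; (4,8)→{5,8}; (5,6)→{4,6,8}; (6,4)→{3,4,5}; (8,1)→{1,2}. Safe: 7. Place at column 7.
Columns [3, 5, 2, 8, 6, 4, 7, 1], r−c [-2, -3, 1, -4, -1, 2, 0, 7], r+c [4, 7, 5, 12, 11, 10, 14, 9] are all distinct, so no two queens attack.

(1,3) (2,5) (3,2) (4,8) (5,6) (6,4) (7,7) (8,1)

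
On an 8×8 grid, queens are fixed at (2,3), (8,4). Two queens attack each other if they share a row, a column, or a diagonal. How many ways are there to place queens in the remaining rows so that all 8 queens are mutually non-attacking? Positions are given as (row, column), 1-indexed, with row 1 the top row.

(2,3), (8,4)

Branch on row 1: col 1 → 0; col 5 → 1; col 6 → 2; col 7 → 2; col 8 → 1.
Sum: 0 + 1 + 2 + 2 + 1 = 6.

6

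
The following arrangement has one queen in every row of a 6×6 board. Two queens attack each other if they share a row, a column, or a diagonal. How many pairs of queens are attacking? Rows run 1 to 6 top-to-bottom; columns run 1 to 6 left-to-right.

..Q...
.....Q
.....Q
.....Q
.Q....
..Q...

Same column: (1,3)–(6,3) (column 3); (2,6)–(3,6) (column 6); (2,6)–(4,6) (column 6); (3,6)–(4,6) (column 6).
Same diagonal: (1,3)–(4,6) (|1−4| = |3−6| = 3); (3,6)–(6,3) (|3−6| = |6−3| = 3); (5,2)–(6,3) (|5−6| = |2−3| = 1).
Total attacking pairs: 7.

7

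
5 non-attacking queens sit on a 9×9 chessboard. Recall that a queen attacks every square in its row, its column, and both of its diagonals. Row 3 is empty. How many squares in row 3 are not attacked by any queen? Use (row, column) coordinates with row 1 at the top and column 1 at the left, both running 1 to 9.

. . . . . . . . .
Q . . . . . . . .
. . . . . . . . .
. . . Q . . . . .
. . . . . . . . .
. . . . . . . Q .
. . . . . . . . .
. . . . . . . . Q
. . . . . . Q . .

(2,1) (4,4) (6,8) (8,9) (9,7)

(2,1) attacks row 3 at column 1 and diagonals 2.
(4,4) attacks row 3 at column 4 and diagonals 3, 5.
(6,8) attacks row 3 at column 8 and diagonals 5.
(8,9) attacks row 3 at column 9 and diagonals 4.
(9,7) attacks row 3 at column 7 and diagonals 1.
Attacked columns: {1, 2, 3, 4, 5, 7, 8, 9}. Safe: {6}.

1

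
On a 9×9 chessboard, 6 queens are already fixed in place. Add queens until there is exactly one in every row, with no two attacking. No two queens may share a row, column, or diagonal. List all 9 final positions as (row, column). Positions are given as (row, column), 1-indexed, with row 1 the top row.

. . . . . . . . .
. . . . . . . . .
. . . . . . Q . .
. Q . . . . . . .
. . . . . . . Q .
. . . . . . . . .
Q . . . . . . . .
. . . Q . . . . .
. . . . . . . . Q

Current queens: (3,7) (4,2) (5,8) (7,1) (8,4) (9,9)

(1,6) (2,3) (3,7) (4,2) (5,8) (6,5) (7,1) (8,4) (9,9)

Row 1: attacked by (3,7)→{5,7,9}; (4,2)→{2,5}; (5,8)→{4,8}; (7,1)→{1,7}; (8,4)→{4}; (9,9)→{1,9}. Safe: 3, 6. Place at column 6.
Row 2: attacked by (1,6)→{5,6,7}; (3,7)→{6,7,8}; (4,2)→{2,4}; (5,8)→{5,8}; (7,1)→{1,6}; (8,4)→{4}; (9,9)→{2,9}. Safe: 3. Place at column 3.
Row 6: attacked by (1,6)→{1,6}; (2,3)→{3,7}; (3,7)→{4,7}; (4,2)→{2,4}; (5,8)→{7,8,9}; (7,1)→{1,2}; (8,4)→{2,4,6}; (9,9)→{6,9}. Safe: 5. Place at column 5.
Columns [6, 3, 7, 2, 8, 5, 1, 4, 9], r−c [-5, -1, -4, 2, -3, 1, 6, 4, 0], r+c [7, 5, 10, 6, 13, 11, 8, 12, 18] are all distinct, so no two queens attack.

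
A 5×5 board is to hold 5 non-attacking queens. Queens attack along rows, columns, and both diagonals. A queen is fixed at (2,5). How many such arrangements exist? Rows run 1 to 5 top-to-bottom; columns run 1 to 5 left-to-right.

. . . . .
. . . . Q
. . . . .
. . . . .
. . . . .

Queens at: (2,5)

Branch on row 1: col 1 → 0; col 2 → 1; col 3 → 1.
Sum: 0 + 1 + 1 = 2.

2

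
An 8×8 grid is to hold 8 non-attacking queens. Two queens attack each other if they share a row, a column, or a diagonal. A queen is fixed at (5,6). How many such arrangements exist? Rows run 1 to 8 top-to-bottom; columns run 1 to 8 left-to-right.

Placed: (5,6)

12

Branch on row 1: col 1 → 0; col 3 → 2; col 4 → 6; col 5 → 0; col 7 → 3; col 8 → 1.
Sum: 0 + 2 + 6 + 0 + 3 + 1 = 12.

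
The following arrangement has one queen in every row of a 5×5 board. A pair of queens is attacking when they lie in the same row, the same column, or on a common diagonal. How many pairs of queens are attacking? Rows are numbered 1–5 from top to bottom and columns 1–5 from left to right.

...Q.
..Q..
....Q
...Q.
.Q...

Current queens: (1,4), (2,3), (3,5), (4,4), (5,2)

Same column: (1,4)–(4,4) (column 4).
Same diagonal: (1,4)–(2,3) (|1−2| = |4−3| = 1); (3,5)–(4,4) (|3−4| = |5−4| = 1).
Total attacking pairs: 3.

3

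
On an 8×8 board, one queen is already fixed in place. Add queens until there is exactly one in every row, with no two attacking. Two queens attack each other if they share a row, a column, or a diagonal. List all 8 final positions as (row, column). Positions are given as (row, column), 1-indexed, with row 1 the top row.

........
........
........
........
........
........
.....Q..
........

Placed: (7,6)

(1,1) (2,7) (3,5) (4,8) (5,2) (6,4) (7,6) (8,3)

Row 1: attacked by (7,6)→{6}. Safe: 1, 2, 3, 4, 5, 7, 8. Place at column 1.
Row 2: attacked by (1,1)→{1,2}; (7,6)→{1,6}. Safe: 3, 4, 5, 7, 8. Place at column 7.
Row 3: attacked by (1,1)→{1,3}; (2,7)→{6,7,8}; (7,6)→{2,6}. Safe: 4, 5. Place at column 5.
Row 4: attacked by (1,1)→{1,4}; (2,7)→{5,7}; (3,5)→{4,5,6}; (7,6)→{3,6}. Safe: 2, 8. Place at column 8.
Row 5: attacked by (1,1)→{1,5}; (2,7)→{4,7}; (3,5)→{3,5,7}; (4,8)→{7,8}; (7,6)→{4,6,8}. Safe: 2. Place at column 2.
Row 6: attacked by (1,1)→{1,6}; (2,7)→{3,7}; (3,5)→{2,5,8}; (4,8)→{6,8}; (5,2)→{1,2,3}; (7,6)→{5,6,7}. Safe: 4. Place at column 4.
Row 8: attacked by (1,1)→{1,8}; (2,7)→{1,7}; (3,5)→{5}; (4,8)→{4,8}; (5,2)→{2,5}; (6,4)→{2,4,6}; (7,6)→{5,6,7}. Safe: 3. Place at column 3.
Columns [1, 7, 5, 8, 2, 4, 6, 3], r−c [0, -5, -2, -4, 3, 2, 1, 5], r+c [2, 9, 8, 12, 7, 10, 13, 11] are all distinct, so no two queens attack.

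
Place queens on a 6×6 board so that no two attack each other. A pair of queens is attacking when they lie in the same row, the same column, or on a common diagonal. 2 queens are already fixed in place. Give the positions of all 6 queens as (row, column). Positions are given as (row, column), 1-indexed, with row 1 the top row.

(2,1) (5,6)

Row 1: attacked by (2,1)→{1,2}; (5,6)→{2,6}. Safe: 3, 4, 5. Place at column 4.
Row 3: attacked by (1,4)→{2,4,6}; (2,1)→{1,2}; (5,6)→{4,6}. Safe: 3, 5. Place at column 5.
Row 4: attacked by (1,4)→{1,4}; (2,1)→{1,3}; (3,5)→{4,5,6}; (5,6)→{5,6}. Safe: 2. Place at column 2.
Row 6: attacked by (1,4)→{4}; (2,1)→{1,5}; (3,5)→{2,5}; (4,2)→{2,4}; (5,6)→{5,6}. Safe: 3. Place at column 3.
Columns [4, 1, 5, 2, 6, 3], r−c [-3, 1, -2, 2, -1, 3], r+c [5, 3, 8, 6, 11, 9] are all distinct, so no two queens attack.

(1,4) (2,1) (3,5) (4,2) (5,6) (6,3)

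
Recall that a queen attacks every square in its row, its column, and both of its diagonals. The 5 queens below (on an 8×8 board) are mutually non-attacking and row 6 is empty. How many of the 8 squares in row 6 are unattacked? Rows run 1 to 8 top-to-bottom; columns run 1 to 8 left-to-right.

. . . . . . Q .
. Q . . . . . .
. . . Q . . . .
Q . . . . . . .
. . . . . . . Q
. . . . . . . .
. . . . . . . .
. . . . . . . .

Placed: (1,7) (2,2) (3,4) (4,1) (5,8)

(1,7) attacks row 6 at column 7 and diagonals 2.
(2,2) attacks row 6 at column 2 and diagonals 6.
(3,4) attacks row 6 at column 4 and diagonals 1, 7.
(4,1) attacks row 6 at column 1 and diagonals 3.
(5,8) attacks row 6 at column 8 and diagonals 7.
Attacked columns: {1, 2, 3, 4, 6, 7, 8}. Safe: {5}.

1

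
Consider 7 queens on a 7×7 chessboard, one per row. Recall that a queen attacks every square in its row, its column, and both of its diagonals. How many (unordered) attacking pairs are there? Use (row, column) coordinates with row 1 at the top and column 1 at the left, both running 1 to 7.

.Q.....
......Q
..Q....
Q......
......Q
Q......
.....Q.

2

Same column: (2,7)–(5,7) (column 7); (4,1)–(6,1) (column 1).
Total attacking pairs: 2.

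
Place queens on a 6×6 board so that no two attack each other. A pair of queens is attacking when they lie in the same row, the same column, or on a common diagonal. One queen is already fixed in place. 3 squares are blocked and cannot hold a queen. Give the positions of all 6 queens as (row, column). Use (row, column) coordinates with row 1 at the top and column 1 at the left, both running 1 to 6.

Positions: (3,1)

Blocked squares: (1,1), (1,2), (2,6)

Row 1: attacked by (3,1)→{1,3}. Blocked: 1,2. Safe: 4, 5, 6. Place at column 5.
Row 2: attacked by (1,5)→{4,5,6}; (3,1)→{1,2}. Blocked: 6. Safe: 3. Place at column 3.
Row 4: attacked by (1,5)→{2,5}; (2,3)→{1,3,5}; (3,1)→{1,2}. Safe: 4, 6. Place at column 6.
Row 5: attacked by (1,5)→{1,5}; (2,3)→{3,6}; (3,1)→{1,3}; (4,6)→{5,6}. Safe: 2, 4. Place at column 4.
Row 6: attacked by (1,5)→{5}; (2,3)→{3}; (3,1)→{1,4}; (4,6)→{4,6}; (5,4)→{3,4,5}. Safe: 2. Place at column 2.
Columns [5, 3, 1, 6, 4, 2], r−c [-4, -1, 2, -2, 1, 4], r+c [6, 5, 4, 10, 9, 8] are all distinct, so no two queens attack.

(1,5) (2,3) (3,1) (4,6) (5,4) (6,2)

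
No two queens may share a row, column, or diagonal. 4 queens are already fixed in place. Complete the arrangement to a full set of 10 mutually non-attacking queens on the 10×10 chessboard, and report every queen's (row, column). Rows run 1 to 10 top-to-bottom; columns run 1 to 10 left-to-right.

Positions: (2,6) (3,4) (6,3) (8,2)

(1,10) (2,6) (3,4) (4,9) (5,1) (6,3) (7,7) (8,2) (9,8) (10,5)

Row 1: attacked by (2,6)→{5,6,7}; (3,4)→{2,4,6}; (6,3)→{3,8}; (8,2)→{2,9}. Safe: 1, 10. Place at column 10.
Row 4: attacked by (1,10)→{7,10}; (2,6)→{4,6,8}; (3,4)→{3,4,5}; (6,3)→{1,3,5}; (8,2)→{2,6}. Safe: 9. Place at column 9.
Row 5: attacked by (1,10)→{6,10}; (2,6)→{3,6,9}; (3,4)→{2,4,6}; (4,9)→{8,9,10}; (6,3)→{2,3,4}; (8,2)→{2,5}. Safe: 1, 7. Place at column 1.
Row 7: attacked by (1,10)→{4,10}; (2,6)→{1,6}; (3,4)→{4,8}; (4,9)→{6,9}; (5,1)→{1,3}; (6,3)→{2,3,4}; (8,2)→{1,2,3}. Safe: 5, 7. Place at column 7.
Row 9: attacked by (1,10)→{2,10}; (2,6)→{6}; (3,4)→{4,10}; (4,9)→{4,9}; (5,1)→{1,5}; (6,3)→{3,6}; (7,7)→{5,7,9}; (8,2)→{1,2,3}. Safe: 8. Place at column 8.
Row 10: attacked by (1,10)→{1,10}; (2,6)→{6}; (3,4)→{4}; (4,9)→{3,9}; (5,1)→{1,6}; (6,3)→{3,7}; (7,7)→{4,7,10}; (8,2)→{2,4}; (9,8)→{7,8,9}. Safe: 5. Place at column 5.
Columns [10, 6, 4, 9, 1, 3, 7, 2, 8, 5], r−c [-9, -4, -1, -5, 4, 3, 0, 6, 1, 5], r+c [11, 8, 7, 13, 6, 9, 14, 10, 17, 15] are all distinct, so no two queens attack.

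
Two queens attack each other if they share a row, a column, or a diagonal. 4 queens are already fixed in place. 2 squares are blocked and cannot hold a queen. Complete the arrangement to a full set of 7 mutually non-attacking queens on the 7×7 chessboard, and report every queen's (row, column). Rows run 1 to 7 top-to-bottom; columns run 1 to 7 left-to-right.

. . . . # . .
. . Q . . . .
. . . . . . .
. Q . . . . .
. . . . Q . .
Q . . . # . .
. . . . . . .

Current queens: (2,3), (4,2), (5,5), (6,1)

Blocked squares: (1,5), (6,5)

(1,7) (2,3) (3,6) (4,2) (5,5) (6,1) (7,4)

Row 1: attacked by (2,3)→{2,3,4}; (4,2)→{2,5}; (5,5)→{1,5}; (6,1)→{1,6}. Blocked: 5. Safe: 7. Place at column 7.
Row 3: attacked by (1,7)→{5,7}; (2,3)→{2,3,4}; (4,2)→{1,2,3}; (5,5)→{3,5,7}; (6,1)→{1,4}. Safe: 6. Place at column 6.
Row 7: attacked by (1,7)→{1,7}; (2,3)→{3}; (3,6)→{2,6}; (4,2)→{2,5}; (5,5)→{3,5,7}; (6,1)→{1,2}. Safe: 4. Place at column 4.
Columns [7, 3, 6, 2, 5, 1, 4], r−c [-6, -1, -3, 2, 0, 5, 3], r+c [8, 5, 9, 6, 10, 7, 11] are all distinct, so no two queens attack.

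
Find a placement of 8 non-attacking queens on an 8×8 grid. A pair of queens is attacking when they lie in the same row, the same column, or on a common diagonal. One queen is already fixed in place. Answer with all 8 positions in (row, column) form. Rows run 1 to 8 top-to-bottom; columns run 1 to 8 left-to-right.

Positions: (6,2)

(1,1) (2,7) (3,4) (4,6) (5,8) (6,2) (7,5) (8,3)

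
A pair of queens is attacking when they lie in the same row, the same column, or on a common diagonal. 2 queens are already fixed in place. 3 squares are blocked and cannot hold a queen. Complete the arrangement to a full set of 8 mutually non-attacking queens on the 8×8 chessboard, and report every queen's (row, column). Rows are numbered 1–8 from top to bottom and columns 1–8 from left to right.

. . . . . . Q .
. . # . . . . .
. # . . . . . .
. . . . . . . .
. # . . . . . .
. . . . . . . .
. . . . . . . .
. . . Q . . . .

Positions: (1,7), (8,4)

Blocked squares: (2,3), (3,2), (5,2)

(1,7) (2,5) (3,3) (4,1) (5,6) (6,8) (7,2) (8,4)

Row 2: attacked by (1,7)→{6,7,8}; (8,4)→{4}. Blocked: 3. Safe: 1, 2, 5. Place at column 5.
Row 3: attacked by (1,7)→{5,7}; (2,5)→{4,5,6}; (8,4)→{4}. Blocked: 2. Safe: 1, 3, 8. Place at column 3.
Row 4: attacked by (1,7)→{4,7}; (2,5)→{3,5,7}; (3,3)→{2,3,4}; (8,4)→{4,8}. Safe: 1, 6. Place at column 1.
Row 5: attacked by (1,7)→{3,7}; (2,5)→{2,5,8}; (3,3)→{1,3,5}; (4,1)→{1,2}; (8,4)→{1,4,7}. Blocked: 2. Safe: 6. Place at column 6.
Row 6: attacked by (1,7)→{2,7}; (2,5)→{1,5}; (3,3)→{3,6}; (4,1)→{1,3}; (5,6)→{5,6,7}; (8,4)→{2,4,6}. Safe: 8. Place at column 8.
Row 7: attacked by (1,7)→{1,7}; (2,5)→{5}; (3,3)→{3,7}; (4,1)→{1,4}; (5,6)→{4,6,8}; (6,8)→{7,8}; (8,4)→{3,4,5}. Safe: 2. Place at column 2.
Columns [7, 5, 3, 1, 6, 8, 2, 4], r−c [-6, -3, 0, 3, -1, -2, 5, 4], r+c [8, 7, 6, 5, 11, 14, 9, 12] are all distinct, so no two queens attack.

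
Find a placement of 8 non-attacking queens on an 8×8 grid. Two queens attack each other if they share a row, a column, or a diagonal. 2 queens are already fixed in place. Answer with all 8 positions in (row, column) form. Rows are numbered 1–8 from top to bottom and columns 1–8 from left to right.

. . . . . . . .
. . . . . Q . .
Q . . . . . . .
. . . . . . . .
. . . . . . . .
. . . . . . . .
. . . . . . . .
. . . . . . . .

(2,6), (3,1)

(1,2) (2,6) (3,1) (4,7) (5,4) (6,8) (7,3) (8,5)

Row 1: attacked by (2,6)→{5,6,7}; (3,1)→{1,3}. Safe: 2, 4, 8. Place at column 2.
Row 4: attacked by (1,2)→{2,5}; (2,6)→{4,6,8}; (3,1)→{1,2}. Safe: 3, 7. Place at column 7.
Row 5: attacked by (1,2)→{2,6}; (2,6)→{3,6}; (3,1)→{1,3}; (4,7)→{6,7,8}. Safe: 4, 5. Place at column 4.
Row 6: attacked by (1,2)→{2,7}; (2,6)→{2,6}; (3,1)→{1,4}; (4,7)→{5,7}; (5,4)→{3,4,5}. Safe: 8. Place at column 8.
Row 7: attacked by (1,2)→{2,8}; (2,6)→{1,6}; (3,1)→{1,5}; (4,7)→{4,7}; (5,4)→{2,4,6}; (6,8)→{7,8}. Safe: 3. Place at column 3.
Row 8: attacked by (1,2)→{2}; (2,6)→{6}; (3,1)→{1,6}; (4,7)→{3,7}; (5,4)→{1,4,7}; (6,8)→{6,8}; (7,3)→{2,3,4}. Safe: 5. Place at column 5.
Columns [2, 6, 1, 7, 4, 8, 3, 5], r−c [-1, -4, 2, -3, 1, -2, 4, 3], r+c [3, 8, 4, 11, 9, 14, 10, 13] are all distinct, so no two queens attack.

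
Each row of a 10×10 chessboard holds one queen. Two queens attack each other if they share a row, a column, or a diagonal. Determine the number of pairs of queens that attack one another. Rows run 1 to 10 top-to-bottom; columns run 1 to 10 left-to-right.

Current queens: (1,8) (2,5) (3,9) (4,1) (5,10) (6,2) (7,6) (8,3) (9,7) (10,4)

0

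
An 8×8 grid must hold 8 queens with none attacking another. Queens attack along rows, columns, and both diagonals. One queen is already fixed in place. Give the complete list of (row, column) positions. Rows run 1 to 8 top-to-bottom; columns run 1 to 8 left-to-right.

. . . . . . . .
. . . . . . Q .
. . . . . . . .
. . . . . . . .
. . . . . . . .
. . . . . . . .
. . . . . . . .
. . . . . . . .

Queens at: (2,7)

Row 1: attacked by (2,7)→{6,7,8}. Safe: 1, 2, 3, 4, 5. Place at column 4.
Row 3: attacked by (1,4)→{2,4,6}; (2,7)→{6,7,8}. Safe: 1, 3, 5. Place at column 3.
Row 4: attacked by (1,4)→{1,4,7}; (2,7)→{5,7}; (3,3)→{2,3,4}. Safe: 6, 8. Place at column 8.
Row 5: attacked by (1,4)→{4,8}; (2,7)→{4,7}; (3,3)→{1,3,5}; (4,8)→{7,8}. Safe: 2, 6. Place at column 2.
Row 6: attacked by (1,4)→{4}; (2,7)→{3,7}; (3,3)→{3,6}; (4,8)→{6,8}; (5,2)→{1,2,3}. Safe: 5. Place at column 5.
Row 7: attacked by (1,4)→{4}; (2,7)→{2,7}; (3,3)→{3,7}; (4,8)→{5,8}; (5,2)→{2,4}; (6,5)→{4,5,6}. Safe: 1. Place at column 1.
Row 8: attacked by (1,4)→{4}; (2,7)→{1,7}; (3,3)→{3,8}; (4,8)→{4,8}; (5,2)→{2,5}; (6,5)→{3,5,7}; (7,1)→{1,2}. Safe: 6. Place at column 6.
Columns [4, 7, 3, 8, 2, 5, 1, 6], r−c [-3, -5, 0, -4, 3, 1, 6, 2], r+c [5, 9, 6, 12, 7, 11, 8, 14] are all distinct, so no two queens attack.

(1,4) (2,7) (3,3) (4,8) (5,2) (6,5) (7,1) (8,6)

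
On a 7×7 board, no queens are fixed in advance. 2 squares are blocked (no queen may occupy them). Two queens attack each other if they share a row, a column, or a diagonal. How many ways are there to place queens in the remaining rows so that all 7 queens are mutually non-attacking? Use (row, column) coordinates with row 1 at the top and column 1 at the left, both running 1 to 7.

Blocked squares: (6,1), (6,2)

29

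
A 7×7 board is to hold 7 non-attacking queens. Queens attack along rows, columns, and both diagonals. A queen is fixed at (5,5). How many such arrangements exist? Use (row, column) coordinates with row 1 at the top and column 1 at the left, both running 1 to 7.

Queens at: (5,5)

Branch on row 1: col 2 → 1; col 3 → 2; col 4 → 1; col 6 → 1; col 7 → 1.
Sum: 1 + 2 + 1 + 1 + 1 = 6.

6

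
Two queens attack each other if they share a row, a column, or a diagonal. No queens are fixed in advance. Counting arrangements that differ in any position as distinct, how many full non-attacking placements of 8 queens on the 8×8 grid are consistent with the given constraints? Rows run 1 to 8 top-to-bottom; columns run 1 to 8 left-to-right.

Branch on row 1: col 1 → 4; col 2 → 8; col 3 → 16; col 4 → 18; col 5 → 18; col 6 → 16; col 7 → 8; col 8 → 4.
Sum: 4 + 8 + 16 + 18 + 18 + 16 + 8 + 4 = 92.
(This is the classic 8-queens count.)

92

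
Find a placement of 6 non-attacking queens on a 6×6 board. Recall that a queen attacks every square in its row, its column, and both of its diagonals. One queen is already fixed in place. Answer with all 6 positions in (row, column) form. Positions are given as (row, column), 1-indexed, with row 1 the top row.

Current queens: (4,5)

(1,3) (2,6) (3,2) (4,5) (5,1) (6,4)

Row 1: attacked by (4,5)→{2,5}. Safe: 1, 3, 4, 6. Place at column 3.
Row 2: attacked by (1,3)→{2,3,4}; (4,5)→{3,5}. Safe: 1, 6. Place at column 6.
Row 3: attacked by (1,3)→{1,3,5}; (2,6)→{5,6}; (4,5)→{4,5,6}. Safe: 2. Place at column 2.
Row 5: attacked by (1,3)→{3}; (2,6)→{3,6}; (3,2)→{2,4}; (4,5)→{4,5,6}. Safe: 1. Place at column 1.
Row 6: attacked by (1,3)→{3}; (2,6)→{2,6}; (3,2)→{2,5}; (4,5)→{3,5}; (5,1)→{1,2}. Safe: 4. Place at column 4.
Columns [3, 6, 2, 5, 1, 4], r−c [-2, -4, 1, -1, 4, 2], r+c [4, 8, 5, 9, 6, 10] are all distinct, so no two queens attack.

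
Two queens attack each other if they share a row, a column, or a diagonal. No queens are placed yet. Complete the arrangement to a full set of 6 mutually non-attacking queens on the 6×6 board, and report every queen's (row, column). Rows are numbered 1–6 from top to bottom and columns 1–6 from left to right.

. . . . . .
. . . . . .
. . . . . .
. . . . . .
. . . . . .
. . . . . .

(1,4) (2,1) (3,5) (4,2) (5,6) (6,3)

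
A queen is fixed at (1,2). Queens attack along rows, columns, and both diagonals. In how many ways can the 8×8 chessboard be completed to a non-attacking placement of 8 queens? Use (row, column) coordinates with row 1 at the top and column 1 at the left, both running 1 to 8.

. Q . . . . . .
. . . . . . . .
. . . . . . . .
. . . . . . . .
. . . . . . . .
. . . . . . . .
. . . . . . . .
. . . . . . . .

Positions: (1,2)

8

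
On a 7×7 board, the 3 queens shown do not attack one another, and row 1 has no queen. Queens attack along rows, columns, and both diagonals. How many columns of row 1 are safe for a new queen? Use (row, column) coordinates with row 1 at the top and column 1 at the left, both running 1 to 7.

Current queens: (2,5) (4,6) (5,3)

2

(2,5) attacks row 1 at column 5 and diagonals 4, 6.
(4,6) attacks row 1 at column 6 and diagonals 3.
(5,3) attacks row 1 at column 3 and diagonals 7.
Attacked columns: {3, 4, 5, 6, 7}. Safe: {1, 2}.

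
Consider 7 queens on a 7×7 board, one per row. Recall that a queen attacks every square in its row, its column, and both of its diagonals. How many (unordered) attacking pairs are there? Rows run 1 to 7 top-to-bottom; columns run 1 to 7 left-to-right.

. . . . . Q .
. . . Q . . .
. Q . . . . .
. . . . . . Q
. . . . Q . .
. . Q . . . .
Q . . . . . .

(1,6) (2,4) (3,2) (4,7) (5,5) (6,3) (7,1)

All columns are distinct and no two queens satisfy |Δrow| = |Δcol|, so no pair attacks.

0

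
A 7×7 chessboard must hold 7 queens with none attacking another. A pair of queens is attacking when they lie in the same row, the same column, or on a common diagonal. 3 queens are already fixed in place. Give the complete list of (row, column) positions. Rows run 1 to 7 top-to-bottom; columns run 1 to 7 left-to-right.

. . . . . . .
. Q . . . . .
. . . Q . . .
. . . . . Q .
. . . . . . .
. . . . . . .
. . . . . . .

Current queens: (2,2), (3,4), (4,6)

(1,7) (2,2) (3,4) (4,6) (5,1) (6,3) (7,5)

Row 1: attacked by (2,2)→{1,2,3}; (3,4)→{2,4,6}; (4,6)→{3,6}. Safe: 5, 7. Place at column 7.
Row 5: attacked by (1,7)→{3,7}; (2,2)→{2,5}; (3,4)→{2,4,6}; (4,6)→{5,6,7}. Safe: 1. Place at column 1.
Row 6: attacked by (1,7)→{2,7}; (2,2)→{2,6}; (3,4)→{1,4,7}; (4,6)→{4,6}; (5,1)→{1,2}. Safe: 3, 5. Place at column 3.
Row 7: attacked by (1,7)→{1,7}; (2,2)→{2,7}; (3,4)→{4}; (4,6)→{3,6}; (5,1)→{1,3}; (6,3)→{2,3,4}. Safe: 5. Place at column 5.
Columns [7, 2, 4, 6, 1, 3, 5], r−c [-6, 0, -1, -2, 4, 3, 2], r+c [8, 4, 7, 10, 6, 9, 12] are all distinct, so no two queens attack.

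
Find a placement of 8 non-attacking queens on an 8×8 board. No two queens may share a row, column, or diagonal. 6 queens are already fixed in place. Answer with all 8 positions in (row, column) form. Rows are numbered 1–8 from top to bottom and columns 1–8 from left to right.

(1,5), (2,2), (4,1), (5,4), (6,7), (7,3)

(1,5) (2,2) (3,8) (4,1) (5,4) (6,7) (7,3) (8,6)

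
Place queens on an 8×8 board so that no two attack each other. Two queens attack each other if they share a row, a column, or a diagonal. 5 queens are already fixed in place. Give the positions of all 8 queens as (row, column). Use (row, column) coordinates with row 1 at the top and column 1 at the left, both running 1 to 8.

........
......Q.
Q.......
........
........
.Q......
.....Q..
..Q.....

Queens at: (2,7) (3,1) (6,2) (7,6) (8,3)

Row 1: attacked by (2,7)→{6,7,8}; (3,1)→{1,3}; (6,2)→{2,7}; (7,6)→{6}; (8,3)→{3}. Safe: 4, 5. Place at column 4.
Row 4: attacked by (1,4)→{1,4,7}; (2,7)→{5,7}; (3,1)→{1,2}; (6,2)→{2,4}; (7,6)→{3,6}; (8,3)→{3,7}. Safe: 8. Place at column 8.
Row 5: attacked by (1,4)→{4,8}; (2,7)→{4,7}; (3,1)→{1,3}; (4,8)→{7,8}; (6,2)→{1,2,3}; (7,6)→{4,6,8}; (8,3)→{3,6}. Safe: 5. Place at column 5.
Columns [4, 7, 1, 8, 5, 2, 6, 3], r−c [-3, -5, 2, -4, 0, 4, 1, 5], r+c [5, 9, 4, 12, 10, 8, 13, 11] are all distinct, so no two queens attack.

(1,4) (2,7) (3,1) (4,8) (5,5) (6,2) (7,6) (8,3)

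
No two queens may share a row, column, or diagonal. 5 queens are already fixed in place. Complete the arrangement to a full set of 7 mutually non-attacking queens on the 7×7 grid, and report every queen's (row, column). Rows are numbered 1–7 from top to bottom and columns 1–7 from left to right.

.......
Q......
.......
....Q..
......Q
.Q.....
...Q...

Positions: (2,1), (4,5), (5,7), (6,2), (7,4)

(1,6) (2,1) (3,3) (4,5) (5,7) (6,2) (7,4)

Row 1: attacked by (2,1)→{1,2}; (4,5)→{2,5}; (5,7)→{3,7}; (6,2)→{2,7}; (7,4)→{4}. Safe: 6. Place at column 6.
Row 3: attacked by (1,6)→{4,6}; (2,1)→{1,2}; (4,5)→{4,5,6}; (5,7)→{5,7}; (6,2)→{2,5}; (7,4)→{4}. Safe: 3. Place at column 3.
Columns [6, 1, 3, 5, 7, 2, 4], r−c [-5, 1, 0, -1, -2, 4, 3], r+c [7, 3, 6, 9, 12, 8, 11] are all distinct, so no two queens attack.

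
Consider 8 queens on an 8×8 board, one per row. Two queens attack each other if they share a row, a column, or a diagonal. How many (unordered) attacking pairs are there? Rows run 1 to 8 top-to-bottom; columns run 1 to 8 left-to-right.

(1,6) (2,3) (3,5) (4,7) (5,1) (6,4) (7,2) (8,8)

All columns are distinct and no two queens satisfy |Δrow| = |Δcol|, so no pair attacks.

0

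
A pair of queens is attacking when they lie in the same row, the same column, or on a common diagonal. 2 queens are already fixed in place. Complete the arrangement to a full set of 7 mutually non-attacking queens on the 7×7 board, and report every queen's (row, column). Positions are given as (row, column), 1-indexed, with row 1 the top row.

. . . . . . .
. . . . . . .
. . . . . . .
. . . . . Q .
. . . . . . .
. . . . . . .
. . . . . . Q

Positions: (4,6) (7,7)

Row 1: attacked by (4,6)→{3,6}; (7,7)→{1,7}. Safe: 2, 4, 5. Place at column 5.
Row 2: attacked by (1,5)→{4,5,6}; (4,6)→{4,6}; (7,7)→{2,7}. Safe: 1, 3. Place at column 3.
Row 3: attacked by (1,5)→{3,5,7}; (2,3)→{2,3,4}; (4,6)→{5,6,7}; (7,7)→{3,7}. Safe: 1. Place at column 1.
Row 5: attacked by (1,5)→{1,5}; (2,3)→{3,6}; (3,1)→{1,3}; (4,6)→{5,6,7}; (7,7)→{5,7}. Safe: 2, 4. Place at column 4.
Row 6: attacked by (1,5)→{5}; (2,3)→{3,7}; (3,1)→{1,4}; (4,6)→{4,6}; (5,4)→{3,4,5}; (7,7)→{6,7}. Safe: 2. Place at column 2.
Columns [5, 3, 1, 6, 4, 2, 7], r−c [-4, -1, 2, -2, 1, 4, 0], r+c [6, 5, 4, 10, 9, 8, 14] are all distinct, so no two queens attack.

(1,5) (2,3) (3,1) (4,6) (5,4) (6,2) (7,7)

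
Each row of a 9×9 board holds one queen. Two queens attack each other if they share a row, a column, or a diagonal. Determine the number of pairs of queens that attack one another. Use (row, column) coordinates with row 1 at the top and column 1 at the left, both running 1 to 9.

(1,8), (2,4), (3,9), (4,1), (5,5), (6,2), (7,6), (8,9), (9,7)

1

Same column: (3,9)–(8,9) (column 9).
Total attacking pairs: 1.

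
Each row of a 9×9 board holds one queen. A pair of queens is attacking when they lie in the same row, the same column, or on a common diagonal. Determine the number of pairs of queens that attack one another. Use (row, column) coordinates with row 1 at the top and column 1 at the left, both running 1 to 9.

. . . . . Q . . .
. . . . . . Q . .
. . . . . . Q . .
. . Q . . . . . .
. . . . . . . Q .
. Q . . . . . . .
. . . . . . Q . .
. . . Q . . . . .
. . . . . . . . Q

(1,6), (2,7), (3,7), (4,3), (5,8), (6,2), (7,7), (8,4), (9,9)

Same column: (2,7)–(3,7) (column 7); (2,7)–(7,7) (column 7); (3,7)–(7,7) (column 7).
Same diagonal: (1,6)–(2,7) (|1−2| = |6−7| = 1); (1,6)–(4,3) (|1−4| = |6−3| = 3); (6,2)–(8,4) (|6−8| = |2−4| = 2); (7,7)–(9,9) (|7−9| = |7−9| = 2).
Total attacking pairs: 7.

7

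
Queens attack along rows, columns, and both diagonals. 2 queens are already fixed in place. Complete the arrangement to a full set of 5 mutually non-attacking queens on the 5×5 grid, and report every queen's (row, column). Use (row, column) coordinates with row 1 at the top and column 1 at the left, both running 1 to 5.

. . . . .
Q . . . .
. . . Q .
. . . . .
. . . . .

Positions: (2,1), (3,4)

(1,3) (2,1) (3,4) (4,2) (5,5)

Row 1: attacked by (2,1)→{1,2}; (3,4)→{2,4}. Safe: 3, 5. Place at column 3.
Row 4: attacked by (1,3)→{3}; (2,1)→{1,3}; (3,4)→{3,4,5}. Safe: 2. Place at column 2.
Row 5: attacked by (1,3)→{3}; (2,1)→{1,4}; (3,4)→{2,4}; (4,2)→{1,2,3}. Safe: 5. Place at column 5.
Columns [3, 1, 4, 2, 5], r−c [-2, 1, -1, 2, 0], r+c [4, 3, 7, 6, 10] are all distinct, so no two queens attack.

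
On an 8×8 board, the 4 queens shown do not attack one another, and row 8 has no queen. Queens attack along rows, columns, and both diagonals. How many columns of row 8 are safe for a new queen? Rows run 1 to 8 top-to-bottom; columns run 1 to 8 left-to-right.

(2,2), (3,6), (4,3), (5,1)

1

(2,2) attacks row 8 at column 2 and diagonals 8.
(3,6) attacks row 8 at column 6 and diagonals 1.
(4,3) attacks row 8 at column 3 and diagonals 7.
(5,1) attacks row 8 at column 1 and diagonals 4.
Attacked columns: {1, 2, 3, 4, 6, 7, 8}. Safe: {5}.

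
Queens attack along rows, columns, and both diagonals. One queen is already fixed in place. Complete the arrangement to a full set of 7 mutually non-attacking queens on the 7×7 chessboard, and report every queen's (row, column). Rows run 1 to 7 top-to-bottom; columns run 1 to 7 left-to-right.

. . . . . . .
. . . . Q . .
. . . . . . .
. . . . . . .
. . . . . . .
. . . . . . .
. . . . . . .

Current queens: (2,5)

(1,7) (2,5) (3,3) (4,1) (5,6) (6,4) (7,2)

Row 1: attacked by (2,5)→{4,5,6}. Safe: 1, 2, 3, 7. Place at column 7.
Row 3: attacked by (1,7)→{5,7}; (2,5)→{4,5,6}. Safe: 1, 2, 3. Place at column 3.
Row 4: attacked by (1,7)→{4,7}; (2,5)→{3,5,7}; (3,3)→{2,3,4}. Safe: 1, 6. Place at column 1.
Row 5: attacked by (1,7)→{3,7}; (2,5)→{2,5}; (3,3)→{1,3,5}; (4,1)→{1,2}. Safe: 4, 6. Place at column 6.
Row 6: attacked by (1,7)→{2,7}; (2,5)→{1,5}; (3,3)→{3,6}; (4,1)→{1,3}; (5,6)→{5,6,7}. Safe: 4. Place at column 4.
Row 7: attacked by (1,7)→{1,7}; (2,5)→{5}; (3,3)→{3,7}; (4,1)→{1,4}; (5,6)→{4,6}; (6,4)→{3,4,5}. Safe: 2. Place at column 2.
Columns [7, 5, 3, 1, 6, 4, 2], r−c [-6, -3, 0, 3, -1, 2, 5], r+c [8, 7, 6, 5, 11, 10, 9] are all distinct, so no two queens attack.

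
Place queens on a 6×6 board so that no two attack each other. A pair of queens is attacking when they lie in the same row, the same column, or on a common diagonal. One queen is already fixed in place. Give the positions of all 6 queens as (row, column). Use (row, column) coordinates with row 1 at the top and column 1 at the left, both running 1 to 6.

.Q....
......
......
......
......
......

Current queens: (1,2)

(1,2) (2,4) (3,6) (4,1) (5,3) (6,5)

Row 2: attacked by (1,2)→{1,2,3}. Safe: 4, 5, 6. Place at column 4.
Row 3: attacked by (1,2)→{2,4}; (2,4)→{3,4,5}. Safe: 1, 6. Place at column 6.
Row 4: attacked by (1,2)→{2,5}; (2,4)→{2,4,6}; (3,6)→{5,6}. Safe: 1, 3. Place at column 1.
Row 5: attacked by (1,2)→{2,6}; (2,4)→{1,4}; (3,6)→{4,6}; (4,1)→{1,2}. Safe: 3, 5. Place at column 3.
Row 6: attacked by (1,2)→{2}; (2,4)→{4}; (3,6)→{3,6}; (4,1)→{1,3}; (5,3)→{2,3,4}. Safe: 5. Place at column 5.
Columns [2, 4, 6, 1, 3, 5], r−c [-1, -2, -3, 3, 2, 1], r+c [3, 6, 9, 5, 8, 11] are all distinct, so no two queens attack.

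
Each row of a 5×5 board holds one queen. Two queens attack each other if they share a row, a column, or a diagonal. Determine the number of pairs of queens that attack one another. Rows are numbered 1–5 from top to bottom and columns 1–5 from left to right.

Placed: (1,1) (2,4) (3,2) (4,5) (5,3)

All columns are distinct and no two queens satisfy |Δrow| = |Δcol|, so no pair attacks.

0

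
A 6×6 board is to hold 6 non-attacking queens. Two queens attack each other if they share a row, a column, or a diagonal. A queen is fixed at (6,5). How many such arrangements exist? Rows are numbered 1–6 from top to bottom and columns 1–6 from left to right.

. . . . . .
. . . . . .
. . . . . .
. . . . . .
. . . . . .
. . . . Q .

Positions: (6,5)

Branch on row 1: col 1 → 0; col 2 → 1; col 3 → 0; col 4 → 0; col 6 → 0.
Sum: 0 + 1 + 0 + 0 + 0 = 1.

1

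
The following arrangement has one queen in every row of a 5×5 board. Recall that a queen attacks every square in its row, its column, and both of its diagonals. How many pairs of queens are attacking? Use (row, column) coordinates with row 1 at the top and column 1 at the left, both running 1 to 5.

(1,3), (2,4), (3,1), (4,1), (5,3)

5

Same column: (1,3)–(5,3) (column 3); (3,1)–(4,1) (column 1).
Same diagonal: (1,3)–(2,4) (|1−2| = |3−4| = 1); (1,3)–(3,1) (|1−3| = |3−1| = 2); (3,1)–(5,3) (|3−5| = |1−3| = 2).
Total attacking pairs: 5.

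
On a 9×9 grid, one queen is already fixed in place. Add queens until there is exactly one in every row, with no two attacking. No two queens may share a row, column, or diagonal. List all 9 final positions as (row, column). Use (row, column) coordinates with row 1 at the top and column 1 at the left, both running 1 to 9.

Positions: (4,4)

Row 1: attacked by (4,4)→{1,4,7}. Safe: 2, 3, 5, 6, 8, 9. Place at column 3.
Row 2: attacked by (1,3)→{2,3,4}; (4,4)→{2,4,6}. Safe: 1, 5, 7, 8, 9. Place at column 1.
Row 3: attacked by (1,3)→{1,3,5}; (2,1)→{1,2}; (4,4)→{3,4,5}. Safe: 6, 7, 8, 9. Place at column 8.
Row 5: attacked by (1,3)→{3,7}; (2,1)→{1,4}; (3,8)→{6,8}; (4,4)→{3,4,5}. Safe: 2, 9. Place at column 9.
Row 6: attacked by (1,3)→{3,8}; (2,1)→{1,5}; (3,8)→{5,8}; (4,4)→{2,4,6}; (5,9)→{8,9}. Safe: 7. Place at column 7.
Row 7: attacked by (1,3)→{3,9}; (2,1)→{1,6}; (3,8)→{4,8}; (4,4)→{1,4,7}; (5,9)→{7,9}; (6,7)→{6,7,8}. Safe: 2, 5. Place at column 5.
Row 8: attacked by (1,3)→{3}; (2,1)→{1,7}; (3,8)→{3,8}; (4,4)→{4,8}; (5,9)→{6,9}; (6,7)→{5,7,9}; (7,5)→{4,5,6}. Safe: 2. Place at column 2.
Row 9: attacked by (1,3)→{3}; (2,1)→{1,8}; (3,8)→{2,8}; (4,4)→{4,9}; (5,9)→{5,9}; (6,7)→{4,7}; (7,5)→{3,5,7}; (8,2)→{1,2,3}. Safe: 6. Place at column 6.
Columns [3, 1, 8, 4, 9, 7, 5, 2, 6], r−c [-2, 1, -5, 0, -4, -1, 2, 6, 3], r+c [4, 3, 11, 8, 14, 13, 12, 10, 15] are all distinct, so no two queens attack.

(1,3) (2,1) (3,8) (4,4) (5,9) (6,7) (7,5) (8,2) (9,6)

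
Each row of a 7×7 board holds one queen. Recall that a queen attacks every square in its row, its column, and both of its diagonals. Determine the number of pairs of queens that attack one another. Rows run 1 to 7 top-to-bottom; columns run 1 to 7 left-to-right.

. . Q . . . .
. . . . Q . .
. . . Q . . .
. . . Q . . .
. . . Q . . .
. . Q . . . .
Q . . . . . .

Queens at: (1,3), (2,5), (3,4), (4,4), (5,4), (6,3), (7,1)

Same column: (1,3)–(6,3) (column 3); (3,4)–(4,4) (column 4); (3,4)–(5,4) (column 4); (4,4)–(5,4) (column 4).
Same diagonal: (2,5)–(3,4) (|2−3| = |5−4| = 1); (4,4)–(7,1) (|4−7| = |4−1| = 3); (5,4)–(6,3) (|5−6| = |4−3| = 1).
Total attacking pairs: 7.

7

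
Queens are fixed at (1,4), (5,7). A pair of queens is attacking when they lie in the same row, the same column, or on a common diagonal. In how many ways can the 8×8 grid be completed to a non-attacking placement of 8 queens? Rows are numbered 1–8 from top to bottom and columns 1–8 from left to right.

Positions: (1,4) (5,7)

Branch on row 2: col 1 → 0; col 2 → 1; col 6 → 1; col 8 → 1.
Sum: 0 + 1 + 1 + 1 = 3.

3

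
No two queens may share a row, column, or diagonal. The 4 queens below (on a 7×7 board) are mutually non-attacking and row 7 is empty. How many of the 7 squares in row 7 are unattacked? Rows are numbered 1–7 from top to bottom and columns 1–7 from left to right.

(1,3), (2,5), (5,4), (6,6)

1

(1,3) attacks row 7 at column 3.
(2,5) attacks row 7 at column 5.
(5,4) attacks row 7 at column 4 and diagonals 2, 6.
(6,6) attacks row 7 at column 6 and diagonals 5, 7.
Attacked columns: {2, 3, 4, 5, 6, 7}. Safe: {1}.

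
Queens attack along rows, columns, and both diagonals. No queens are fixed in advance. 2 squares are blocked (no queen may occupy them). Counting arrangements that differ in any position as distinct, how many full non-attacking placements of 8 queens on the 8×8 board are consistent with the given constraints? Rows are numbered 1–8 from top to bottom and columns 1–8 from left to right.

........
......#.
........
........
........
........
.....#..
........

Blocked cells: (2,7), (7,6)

67

Branch on row 1: col 1 → 2; col 2 → 4; col 3 → 14; col 4 → 12; col 5 → 8; col 6 → 16; col 7 → 7; col 8 → 4.
Sum: 2 + 4 + 14 + 12 + 8 + 16 + 7 + 4 = 67.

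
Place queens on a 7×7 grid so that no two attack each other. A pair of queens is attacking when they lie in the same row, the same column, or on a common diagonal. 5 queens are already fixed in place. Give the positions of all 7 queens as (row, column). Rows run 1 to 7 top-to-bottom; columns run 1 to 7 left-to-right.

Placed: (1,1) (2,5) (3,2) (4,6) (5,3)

Row 6: attacked by (1,1)→{1,6}; (2,5)→{1,5}; (3,2)→{2,5}; (4,6)→{4,6}; (5,3)→{2,3,4}. Safe: 7. Place at column 7.
Row 7: attacked by (1,1)→{1,7}; (2,5)→{5}; (3,2)→{2,6}; (4,6)→{3,6}; (5,3)→{1,3,5}; (6,7)→{6,7}. Safe: 4. Place at column 4.
Columns [1, 5, 2, 6, 3, 7, 4], r−c [0, -3, 1, -2, 2, -1, 3], r+c [2, 7, 5, 10, 8, 13, 11] are all distinct, so no two queens attack.

(1,1) (2,5) (3,2) (4,6) (5,3) (6,7) (7,4)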